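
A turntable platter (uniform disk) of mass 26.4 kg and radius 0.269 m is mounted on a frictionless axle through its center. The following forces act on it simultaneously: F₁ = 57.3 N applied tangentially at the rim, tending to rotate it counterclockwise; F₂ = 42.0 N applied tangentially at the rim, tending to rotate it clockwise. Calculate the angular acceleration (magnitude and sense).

I = ½MR² = (1/2)(26.4)(0.269)² = 0.9552 kg·m².
Taking counterclockwise as positive: τ₁ = +(57.3)(0.269) = +15.41 N·m; τ₂ = −(42.0)(0.269) = −11.30 N·m.
Net torque τ = 4.116 N·m.
α = τ/I = 4.116/0.9552 = 4.309 rad/s².

α ≈ 4.31 rad/s², counterclockwise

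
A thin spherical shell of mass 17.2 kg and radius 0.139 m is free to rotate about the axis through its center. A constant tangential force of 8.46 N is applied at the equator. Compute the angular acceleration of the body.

α ≈ 5.31 rad/s²

I = (2/3)MR² = (2/3)(17.2)(0.139)² = 0.2215 kg·m².
τ = F R = (8.46)(0.139) = 1.176 N·m.
Newton's second law for rotation, τ = Iα, gives α = τ/I = 1.176/0.2215 = 5.308 rad/s².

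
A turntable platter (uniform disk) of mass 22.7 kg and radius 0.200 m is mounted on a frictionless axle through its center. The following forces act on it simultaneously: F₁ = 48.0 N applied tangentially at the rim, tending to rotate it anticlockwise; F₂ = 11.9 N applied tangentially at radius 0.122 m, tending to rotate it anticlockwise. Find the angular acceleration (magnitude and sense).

α ≈ 24.3 rad/s², anticlockwise

I = ½MR² = (1/2)(22.7)(0.200)² = 0.4540 kg·m².
Taking anticlockwise as positive: τ₁ = +(48.0)(0.200) = +9.600 N·m; τ₂ = +(11.9)(0.122) = +1.452 N·m.
Net torque τ = 11.05 N·m.
α = τ/I = 11.05/0.4540 = 24.34 rad/s².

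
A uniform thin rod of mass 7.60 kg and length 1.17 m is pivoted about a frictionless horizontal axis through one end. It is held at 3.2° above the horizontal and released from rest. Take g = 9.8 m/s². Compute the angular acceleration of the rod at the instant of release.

α ≈ 12.5 rad/s²

About the pivot, I = (1/3)ML² = (1/3)(7.60)(1.17)² = 3.468 kg·m².
The weight acts at the center, a distance L/2 = 0.5850 m from the pivot; τ = Mg(L/2) cos 3.2° = 43.50 N·m.
α = τ/I = 43.50/3.468 = 12.54 rad/s².
(Equivalently α = (3g/(2L)) cos 3.2° = 12.54 rad/s².)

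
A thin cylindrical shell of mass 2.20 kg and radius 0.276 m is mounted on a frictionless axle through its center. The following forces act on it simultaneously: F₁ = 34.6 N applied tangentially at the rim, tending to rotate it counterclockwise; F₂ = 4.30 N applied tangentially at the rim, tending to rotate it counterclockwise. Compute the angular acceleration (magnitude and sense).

α ≈ 64.1 rad/s², counterclockwise

I = MR² = (2.20)(0.276)² = 0.1676 kg·m².
Taking counterclockwise as positive: τ₁ = +(34.6)(0.276) = +9.550 N·m; τ₂ = +(4.30)(0.276) = +1.187 N·m.
Net torque τ = 10.74 N·m.
α = τ/I = 10.74/0.1676 = 64.06 rad/s².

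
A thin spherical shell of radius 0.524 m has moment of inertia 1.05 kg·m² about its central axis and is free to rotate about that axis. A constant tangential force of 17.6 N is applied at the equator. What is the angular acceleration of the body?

τ = F R = (17.6)(0.524) = 9.222 N·m.
From τ = Iα: α = 9.222/1.050 = 8.783 rad/s².

α ≈ 8.78 rad/s²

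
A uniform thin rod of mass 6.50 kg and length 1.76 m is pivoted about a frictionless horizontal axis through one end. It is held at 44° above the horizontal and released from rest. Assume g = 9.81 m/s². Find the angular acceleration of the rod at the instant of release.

About the pivot, I = (1/3)ML² = (1/3)(6.50)(1.76)² = 6.711 kg·m².
The weight acts at the center, a distance L/2 = 0.8800 m from the pivot; τ = Mg(L/2) cos 44° = 40.36 N·m.
α = τ/I = 40.36/6.711 = 6.014 rad/s².
(Equivalently α = (3g/(2L)) cos 44° = 6.014 rad/s².)

α ≈ 6.01 rad/s²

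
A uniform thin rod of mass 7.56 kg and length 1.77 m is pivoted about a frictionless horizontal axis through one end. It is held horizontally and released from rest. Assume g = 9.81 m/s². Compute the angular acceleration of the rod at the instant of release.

About the pivot, I = (1/3)ML² = (1/3)(7.56)(1.77)² = 7.895 kg·m².
The weight acts at the center, a distance L/2 = 0.8850 m from the pivot; τ = Mg(L/2) = 65.63 N·m.
α = τ/I = 65.63/7.895 = 8.314 rad/s².

α ≈ 8.31 rad/s²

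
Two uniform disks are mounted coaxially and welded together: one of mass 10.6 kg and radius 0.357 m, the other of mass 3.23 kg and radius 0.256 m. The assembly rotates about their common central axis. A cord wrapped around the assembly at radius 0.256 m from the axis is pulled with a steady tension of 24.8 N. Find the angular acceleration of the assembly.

I = ½M₁R₁² + ½M₂R₂² = ½(10.6)(0.357)² + ½(3.23)(0.256)² = 0.7813 kg·m².
τ = F r = (24.8)(0.256) = 6.349 N·m.
α = τ/I = 6.349/0.7813 = 8.126 rad/s².

α ≈ 8.13 rad/s²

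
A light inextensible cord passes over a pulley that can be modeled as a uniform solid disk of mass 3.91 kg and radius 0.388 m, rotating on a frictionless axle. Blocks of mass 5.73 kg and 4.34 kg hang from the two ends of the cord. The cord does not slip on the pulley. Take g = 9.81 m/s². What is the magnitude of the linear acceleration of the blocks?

a ≈ 1.13 m/s²

I = ½MR² = (1/2)(3.91)(0.388)² = 0.2943 kg·m².
Heavier block: m₁g − T₁ = m₁a. Lighter block: T₂ − m₂g = m₂a.
Pulley: (T₁ − T₂)R = Iα = I(a/R), so T₁ − T₂ = (I/R²)a = (1/2)M_p a = 1.955·a.
Adding the three: (m₁ − m₂)g = (m₁ + m₂ + 1.955)a, so a = (5.73 − 4.34)(9.81)/(5.73 + 4.34 + 1.955) = 1.134 m/s².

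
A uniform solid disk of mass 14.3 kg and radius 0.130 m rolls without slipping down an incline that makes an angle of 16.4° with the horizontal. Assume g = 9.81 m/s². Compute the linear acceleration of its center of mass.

a ≈ 1.85 m/s²

Translation along the incline: Mg sinθ − f = Ma.
Rotation about the center: fR = Iα with I = ½MR². No-slip gives a = αR, so f = (I/R²)a = (1/2)M a.
Substituting: Mg sinθ = (1 + 0.5000)Ma, so a = g sinθ/(1 + 0.5000) = (9.81) sin 16.4° / 1.500 = 1.847 m/s².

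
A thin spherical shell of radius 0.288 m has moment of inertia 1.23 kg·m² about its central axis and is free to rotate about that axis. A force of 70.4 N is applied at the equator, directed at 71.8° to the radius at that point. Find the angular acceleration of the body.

Only the tangential component produces torque: τ = F R sinθ = (70.4)(0.288) sin 71.8° = 19.26 N·m.
From τ = Iα: α = 19.26/1.230 = 15.66 rad/s².

α ≈ 15.7 rad/s²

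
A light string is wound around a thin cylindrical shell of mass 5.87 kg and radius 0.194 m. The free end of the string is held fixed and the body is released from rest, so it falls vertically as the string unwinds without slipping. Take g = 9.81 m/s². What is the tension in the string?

Translation: Mg − T = Ma. Rotation about the center: TR = Iα with I = MR².
With a = αR: T = (I/R²)a = M a, so Mg = (1 + 1.000)Ma.
a = g/(1 + 1.000) = 9.81/2.000 = 4.905 m/s².
T = 1.000·M·a = (1.000)(5.87)(4.905) = 28.79 N.

T ≈ 28.8 N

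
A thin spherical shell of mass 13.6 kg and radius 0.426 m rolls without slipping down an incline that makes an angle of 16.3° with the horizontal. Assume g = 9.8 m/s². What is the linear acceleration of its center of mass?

a ≈ 1.65 m/s²

Translation along the incline: Mg sinθ − f = Ma.
Rotation about the center: fR = Iα with I = (2/3)MR². No-slip gives a = αR, so f = (I/R²)a = (2/3)M a.
Substituting: Mg sinθ = (1 + 0.6667)Ma, so a = g sinθ/(1 + 0.6667) = (9.8) sin 16.3° / 1.667 = 1.650 m/s².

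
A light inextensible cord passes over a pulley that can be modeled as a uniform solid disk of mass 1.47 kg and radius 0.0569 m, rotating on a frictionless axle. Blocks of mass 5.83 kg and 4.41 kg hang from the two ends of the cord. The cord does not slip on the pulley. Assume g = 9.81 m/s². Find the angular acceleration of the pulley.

α ≈ 22.3 rad/s²

I = ½MR² = (1/2)(1.47)(0.0569)² = 0.002380 kg·m².
Heavier block: m₁g − T₁ = m₁a. Lighter block: T₂ − m₂g = m₂a.
Pulley: (T₁ − T₂)R = Iα = I(a/R), so T₁ − T₂ = (I/R²)a = (1/2)M_p a = 0.7350·a.
Adding the three: (m₁ − m₂)g = (m₁ + m₂ + 0.7350)a, so a = (5.83 − 4.41)(9.81)/(5.83 + 4.41 + 0.7350) = 1.269 m/s².
α = a/R = 1.269/0.0569 = 22.31 rad/s².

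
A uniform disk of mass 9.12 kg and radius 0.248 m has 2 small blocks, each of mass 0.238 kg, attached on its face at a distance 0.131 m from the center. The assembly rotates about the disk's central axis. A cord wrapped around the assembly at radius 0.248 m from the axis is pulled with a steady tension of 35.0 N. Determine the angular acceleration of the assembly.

α ≈ 30.1 rad/s²

I_disk = ½MR² = ½(9.12)(0.248)² = 0.2805 kg·m².
I_blocks = 2·m·r² = 2(0.238)(0.131)² = 0.008169 kg·m².
Total I = 0.2886 kg·m².
τ = F r = (35.0)(0.248) = 8.680 N·m.
α = τ/I = 8.680/0.2886 = 30.07 rad/s².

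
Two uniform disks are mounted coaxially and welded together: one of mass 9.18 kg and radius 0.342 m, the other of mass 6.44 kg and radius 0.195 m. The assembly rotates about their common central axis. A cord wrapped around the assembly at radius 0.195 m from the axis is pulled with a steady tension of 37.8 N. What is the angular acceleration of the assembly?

α ≈ 11.2 rad/s²

I = ½M₁R₁² + ½M₂R₂² = ½(9.18)(0.342)² + ½(6.44)(0.195)² = 0.6593 kg·m².
τ = F r = (37.8)(0.195) = 7.371 N·m.
α = τ/I = 7.371/0.6593 = 11.18 rad/s².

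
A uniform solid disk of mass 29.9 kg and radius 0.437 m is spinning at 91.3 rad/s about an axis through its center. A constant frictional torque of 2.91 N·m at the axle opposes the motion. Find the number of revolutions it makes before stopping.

I = ½MR² = (1/2)(29.9)(0.437)² = 2.855 kg·m².
The net torque has magnitude 2.91 N·m, opposing ω.
|α| = τ/I = 2.910/2.855 = 1.019 rad/s² (deceleration).
ω² = ω₀² − 2|α|θ with ω = 0 ⇒ θ = ω₀²/(2|α|) = 4089 rad = 650.8 rev.

≈ 651 revolutions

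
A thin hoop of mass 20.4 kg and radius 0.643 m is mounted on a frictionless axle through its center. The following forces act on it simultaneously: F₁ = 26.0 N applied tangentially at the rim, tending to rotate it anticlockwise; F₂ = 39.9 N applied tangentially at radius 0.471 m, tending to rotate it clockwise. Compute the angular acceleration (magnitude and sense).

α ≈ 0.246 rad/s², clockwise

I = MR² = (20.4)(0.643)² = 8.434 kg·m².
Taking anticlockwise as positive: τ₁ = +(26.0)(0.643) = +16.72 N·m; τ₂ = −(39.9)(0.471) = −18.79 N·m.
Net torque τ = -2.075 N·m.
α = τ/I = -2.075/8.434 = -0.2460 rad/s².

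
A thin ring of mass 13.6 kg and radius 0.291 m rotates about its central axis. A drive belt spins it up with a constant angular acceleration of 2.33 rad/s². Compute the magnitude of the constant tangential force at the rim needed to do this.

F ≈ 9.22 N

I = MR² = (13.6)(0.291)² = 1.152 kg·m².
The required torque is τ = Iα = (1.152)(2.330) = 2.683 N·m.
A tangential force at the rim gives τ = FR, so F = τ/R = 2.683/0.291 = 9.221 N.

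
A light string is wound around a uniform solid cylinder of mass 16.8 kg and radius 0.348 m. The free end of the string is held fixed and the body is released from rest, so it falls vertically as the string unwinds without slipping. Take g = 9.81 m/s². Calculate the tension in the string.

Translation: Mg − T = Ma. Rotation about the center: TR = Iα with I = ½MR².
With a = αR: T = (I/R²)a = (1/2)M a, so Mg = (1 + 0.5000)Ma.
a = g/(1 + 0.5000) = 9.81/1.500 = 6.540 m/s².
T = 0.5000·M·a = (0.5000)(16.8)(6.540) = 54.94 N.

T ≈ 54.9 N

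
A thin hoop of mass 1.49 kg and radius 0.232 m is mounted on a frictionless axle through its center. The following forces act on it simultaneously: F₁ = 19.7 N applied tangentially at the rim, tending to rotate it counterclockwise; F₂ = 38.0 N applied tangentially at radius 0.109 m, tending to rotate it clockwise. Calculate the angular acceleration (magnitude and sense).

I = MR² = (1.49)(0.232)² = 0.08020 kg·m².
Taking counterclockwise as positive: τ₁ = +(19.7)(0.232) = +4.570 N·m; τ₂ = −(38.0)(0.109) = −4.142 N·m.
Net torque τ = 0.4284 N·m.
α = τ/I = 0.4284/0.08020 = 5.342 rad/s².

α ≈ 5.34 rad/s², counterclockwise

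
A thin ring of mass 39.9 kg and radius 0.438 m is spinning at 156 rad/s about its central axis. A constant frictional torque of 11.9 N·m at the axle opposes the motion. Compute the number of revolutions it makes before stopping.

I = MR² = (39.9)(0.438)² = 7.655 kg·m².
The net torque has magnitude 11.9 N·m, opposing ω.
|α| = τ/I = 11.90/7.655 = 1.555 rad/s² (deceleration).
ω² = ω₀² − 2|α|θ with ω = 0 ⇒ θ = ω₀²/(2|α|) = 7827 rad = 1246 rev.

≈ 1250 revolutions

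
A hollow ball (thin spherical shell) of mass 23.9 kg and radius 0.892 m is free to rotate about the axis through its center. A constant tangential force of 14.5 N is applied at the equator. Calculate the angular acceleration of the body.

α ≈ 1.02 rad/s²

I = (2/3)MR² = (2/3)(23.9)(0.892)² = 12.68 kg·m².
τ = F R = (14.5)(0.892) = 12.93 N·m.
From τ = Iα: α = 12.93/12.68 = 1.020 rad/s².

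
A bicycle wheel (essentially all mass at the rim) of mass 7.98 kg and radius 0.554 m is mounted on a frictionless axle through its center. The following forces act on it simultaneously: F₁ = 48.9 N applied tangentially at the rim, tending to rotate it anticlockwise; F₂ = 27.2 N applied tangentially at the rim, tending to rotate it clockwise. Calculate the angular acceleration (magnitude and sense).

I = MR² = (7.98)(0.554)² = 2.449 kg·m².
Taking anticlockwise as positive: τ₁ = +(48.9)(0.554) = +27.09 N·m; τ₂ = −(27.2)(0.554) = −15.07 N·m.
Net torque τ = 12.02 N·m.
α = τ/I = 12.02/2.449 = 4.908 rad/s².

α ≈ 4.91 rad/s², anticlockwise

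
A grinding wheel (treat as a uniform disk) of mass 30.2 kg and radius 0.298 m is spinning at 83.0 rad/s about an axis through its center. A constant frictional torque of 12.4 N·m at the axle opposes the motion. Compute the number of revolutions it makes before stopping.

I = ½MR² = (1/2)(30.2)(0.298)² = 1.341 kg·m².
The net torque has magnitude 12.4 N·m, opposing ω.
|α| = τ/I = 12.40/1.341 = 9.247 rad/s² (deceleration).
ω² = ω₀² − 2|α|θ with ω = 0 ⇒ θ = ω₀²/(2|α|) = 372.5 rad = 59.28 rev.

≈ 59.3 revolutions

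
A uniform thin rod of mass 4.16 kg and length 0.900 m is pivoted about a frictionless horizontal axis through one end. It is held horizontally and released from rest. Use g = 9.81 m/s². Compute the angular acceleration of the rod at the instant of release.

About the pivot, I = (1/3)ML² = (1/3)(4.16)(0.900)² = 1.123 kg·m².
The weight acts at the center, a distance L/2 = 0.4500 m from the pivot; τ = Mg(L/2) = 18.36 N·m.
α = τ/I = 18.36/1.123 = 16.35 rad/s².
(Equivalently α = (3g/(2L)) = 16.35 rad/s².)

α ≈ 16.4 rad/s²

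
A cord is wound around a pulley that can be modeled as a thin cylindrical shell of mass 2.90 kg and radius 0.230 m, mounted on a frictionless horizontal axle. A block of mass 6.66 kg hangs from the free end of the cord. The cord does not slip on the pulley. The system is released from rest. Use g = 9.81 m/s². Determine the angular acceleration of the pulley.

I = MR² = (2.90)(0.230)² = 0.1534 kg·m².
Block: mg − T = ma. Pulley: TR = Iα. No-slip: a = αR, so T = (I/R²)a = 2.900·a.
Then mg = (m + 2.900)a, so a = (6.66)(9.81)/(6.66 + 2.900) = 6.834 m/s².
α = a/R = 6.834/0.230 = 29.71 rad/s².

α ≈ 29.7 rad/s²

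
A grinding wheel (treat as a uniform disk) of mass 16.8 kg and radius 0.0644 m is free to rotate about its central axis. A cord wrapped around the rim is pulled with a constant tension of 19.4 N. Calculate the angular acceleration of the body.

I = ½MR² = (1/2)(16.8)(0.0644)² = 0.03484 kg·m².
τ = F R = (19.4)(0.0644) = 1.249 N·m.
Newton's second law for rotation, τ = Iα, gives α = τ/I = 1.249/0.03484 = 35.86 rad/s².

α ≈ 35.9 rad/s²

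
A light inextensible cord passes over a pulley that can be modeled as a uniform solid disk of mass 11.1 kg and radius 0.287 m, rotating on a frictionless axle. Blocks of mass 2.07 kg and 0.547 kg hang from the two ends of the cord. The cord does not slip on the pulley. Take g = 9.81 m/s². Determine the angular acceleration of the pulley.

α ≈ 6.37 rad/s²

I = ½MR² = (1/2)(11.1)(0.287)² = 0.4571 kg·m².
Heavier block: m₁g − T₁ = m₁a. Lighter block: T₂ − m₂g = m₂a.
Pulley: (T₁ − T₂)R = Iα = I(a/R), so T₁ − T₂ = (I/R²)a = (1/2)M_p a = 5.550·a.
Adding the three: (m₁ − m₂)g = (m₁ + m₂ + 5.550)a, so a = (2.07 − 0.547)(9.81)/(2.07 + 0.547 + 5.550) = 1.829 m/s².
α = a/R = 1.829/0.287 = 6.374 rad/s².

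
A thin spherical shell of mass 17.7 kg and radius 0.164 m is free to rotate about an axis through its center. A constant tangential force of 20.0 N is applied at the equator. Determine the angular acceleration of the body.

I = (2/3)MR² = (2/3)(17.7)(0.164)² = 0.3174 kg·m².
τ = F R = (20.0)(0.164) = 3.280 N·m.
Newton's second law for rotation, τ = Iα, gives α = τ/I = 3.280/0.3174 = 10.33 rad/s².

α ≈ 10.3 rad/s²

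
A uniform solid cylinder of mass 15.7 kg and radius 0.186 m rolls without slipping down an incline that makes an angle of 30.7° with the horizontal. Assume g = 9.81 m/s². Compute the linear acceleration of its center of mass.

Translation along the incline: Mg sinθ − f = Ma.
Rotation about the center: fR = Iα with I = ½MR². No-slip gives a = αR, so f = (I/R²)a = (1/2)M a.
Substituting: Mg sinθ = (1 + 0.5000)Ma, so a = g sinθ/(1 + 0.5000) = (9.81) sin 30.7° / 1.500 = 3.339 m/s².

a ≈ 3.34 m/s²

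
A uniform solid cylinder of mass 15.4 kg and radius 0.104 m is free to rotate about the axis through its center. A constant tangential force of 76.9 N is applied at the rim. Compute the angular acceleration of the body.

I = ½MR² = (1/2)(15.4)(0.104)² = 0.08328 kg·m².
τ = F R = (76.9)(0.104) = 7.998 N·m.
From τ = Iα: α = 7.998/0.08328 = 96.03 rad/s².

α ≈ 96.0 rad/s²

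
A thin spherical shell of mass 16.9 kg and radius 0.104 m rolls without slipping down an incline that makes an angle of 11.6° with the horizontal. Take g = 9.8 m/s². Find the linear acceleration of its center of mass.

a ≈ 1.18 m/s²

Translation along the incline: Mg sinθ − f = Ma.
Rotation about the center: fR = Iα with I = (2/3)MR². No-slip gives a = αR, so f = (I/R²)a = (2/3)M a.
Substituting: Mg sinθ = (1 + 0.6667)Ma, so a = g sinθ/(1 + 0.6667) = (9.8) sin 11.6° / 1.667 = 1.182 m/s².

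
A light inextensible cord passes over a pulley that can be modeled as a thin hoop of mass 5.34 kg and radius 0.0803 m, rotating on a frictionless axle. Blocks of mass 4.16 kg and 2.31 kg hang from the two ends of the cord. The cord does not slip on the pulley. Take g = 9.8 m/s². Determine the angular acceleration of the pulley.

α ≈ 19.1 rad/s²

I = MR² = (5.34)(0.0803)² = 0.03443 kg·m².
Heavier block: m₁g − T₁ = m₁a. Lighter block: T₂ − m₂g = m₂a.
Pulley: (T₁ − T₂)R = Iα = I(a/R), so T₁ − T₂ = (I/R²)a = 1·M_p a = 5.340·a.
Adding the three: (m₁ − m₂)g = (m₁ + m₂ + 5.340)a, so a = (4.16 − 2.31)(9.8)/(4.16 + 2.31 + 5.340) = 1.535 m/s².
α = a/R = 1.535/0.0803 = 19.12 rad/s².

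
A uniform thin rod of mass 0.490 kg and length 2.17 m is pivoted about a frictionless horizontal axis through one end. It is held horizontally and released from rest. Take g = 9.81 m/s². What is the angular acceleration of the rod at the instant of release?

α ≈ 6.78 rad/s²

About the pivot, I = (1/3)ML² = (1/3)(0.490)(2.17)² = 0.7691 kg·m².
The weight acts at the center, a distance L/2 = 1.085 m from the pivot; τ = Mg(L/2) = 5.215 N·m.
α = τ/I = 5.215/0.7691 = 6.781 rad/s².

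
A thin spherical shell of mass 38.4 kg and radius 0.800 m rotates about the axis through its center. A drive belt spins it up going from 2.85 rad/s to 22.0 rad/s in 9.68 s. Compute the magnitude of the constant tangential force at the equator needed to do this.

F ≈ 40.5 N

I = (2/3)MR² = (2/3)(38.4)(0.800)² = 16.38 kg·m².
α = Δω/Δt = (22.0 − 2.85)/9.68 = 1.978 rad/s².
The required torque is τ = Iα = (16.38)(1.978) = 32.41 N·m.
A tangential force at the equator gives τ = FR, so F = τ/R = 32.41/0.800 = 40.52 N.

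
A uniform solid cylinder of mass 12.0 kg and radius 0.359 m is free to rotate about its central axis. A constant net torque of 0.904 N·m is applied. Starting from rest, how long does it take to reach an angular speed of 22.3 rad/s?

I = ½MR² = (1/2)(12.0)(0.359)² = 0.7733 kg·m².
α = τ/I = 0.904/0.7733 = 1.169 rad/s².
ω = αt ⇒ t = ω/α = 22.3/1.169 = 19.08 s.

t ≈ 19.1 s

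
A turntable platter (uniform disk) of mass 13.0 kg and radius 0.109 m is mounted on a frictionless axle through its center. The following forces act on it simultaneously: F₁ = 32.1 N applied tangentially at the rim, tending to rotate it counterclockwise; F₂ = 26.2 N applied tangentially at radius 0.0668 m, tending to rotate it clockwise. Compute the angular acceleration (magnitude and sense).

I = ½MR² = (1/2)(13.0)(0.109)² = 0.07723 kg·m².
Taking counterclockwise as positive: τ₁ = +(32.1)(0.109) = +3.499 N·m; τ₂ = −(26.2)(0.0668) = −1.750 N·m.
Net torque τ = 1.749 N·m.
α = τ/I = 1.749/0.07723 = 22.64 rad/s².

α ≈ 22.6 rad/s², counterclockwise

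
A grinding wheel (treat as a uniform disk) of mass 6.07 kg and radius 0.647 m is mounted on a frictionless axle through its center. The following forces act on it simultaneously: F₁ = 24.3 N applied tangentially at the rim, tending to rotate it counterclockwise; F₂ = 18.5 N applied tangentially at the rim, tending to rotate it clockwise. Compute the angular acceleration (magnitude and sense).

I = ½MR² = (1/2)(6.07)(0.647)² = 1.270 kg·m².
Taking counterclockwise as positive: τ₁ = +(24.3)(0.647) = +15.72 N·m; τ₂ = −(18.5)(0.647) = −11.97 N·m.
Net torque τ = 3.753 N·m.
α = τ/I = 3.753/1.270 = 2.954 rad/s².

α ≈ 2.95 rad/s², counterclockwise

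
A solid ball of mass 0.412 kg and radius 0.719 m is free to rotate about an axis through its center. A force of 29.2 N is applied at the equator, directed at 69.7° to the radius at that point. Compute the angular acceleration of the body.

I = (2/5)MR² = (2/5)(0.412)(0.719)² = 0.08520 kg·m².
Only the tangential component produces torque: τ = F R sinθ = (29.2)(0.719) sin 69.7° = 19.69 N·m.
From τ = Iα: α = 19.69/0.08520 = 231.1 rad/s².

α ≈ 231 rad/s²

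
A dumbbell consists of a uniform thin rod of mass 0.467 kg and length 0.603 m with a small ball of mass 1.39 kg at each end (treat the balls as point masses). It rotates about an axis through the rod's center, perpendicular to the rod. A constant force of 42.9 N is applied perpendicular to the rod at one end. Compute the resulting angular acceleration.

α ≈ 48.5 rad/s²

I_rod = (1/12)ML² = (1/12)(0.467)(0.603)² = 0.01415 kg·m².
I_balls = 2·m·(L/2)² = 2(1.39)(0.3015)² = 0.2527 kg·m².
Total I = 0.2669 kg·m².
τ = F·(L/2) = (42.9)(0.301) = 12.93 N·m.
α = τ/I = 12.93/0.2669 = 48.47 rad/s².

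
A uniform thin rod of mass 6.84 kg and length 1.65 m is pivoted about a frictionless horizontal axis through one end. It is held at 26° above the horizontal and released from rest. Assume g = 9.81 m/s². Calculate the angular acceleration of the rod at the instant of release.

About the pivot, I = (1/3)ML² = (1/3)(6.84)(1.65)² = 6.207 kg·m².
The weight acts at the center, a distance L/2 = 0.8250 m from the pivot; τ = Mg(L/2) cos 26° = 49.76 N·m.
α = τ/I = 49.76/6.207 = 8.016 rad/s².
(Equivalently α = (3g/(2L)) cos 26° = 8.016 rad/s².)

α ≈ 8.02 rad/s²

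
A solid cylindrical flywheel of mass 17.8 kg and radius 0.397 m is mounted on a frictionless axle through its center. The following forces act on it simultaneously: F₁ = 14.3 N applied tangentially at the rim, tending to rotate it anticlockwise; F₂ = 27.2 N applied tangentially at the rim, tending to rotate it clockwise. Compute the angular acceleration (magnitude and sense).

I = ½MR² = (1/2)(17.8)(0.397)² = 1.403 kg·m².
Taking anticlockwise as positive: τ₁ = +(14.3)(0.397) = +5.677 N·m; τ₂ = −(27.2)(0.397) = −10.80 N·m.
Net torque τ = -5.121 N·m.
α = τ/I = -5.121/1.403 = -3.651 rad/s².

α ≈ 3.65 rad/s², clockwise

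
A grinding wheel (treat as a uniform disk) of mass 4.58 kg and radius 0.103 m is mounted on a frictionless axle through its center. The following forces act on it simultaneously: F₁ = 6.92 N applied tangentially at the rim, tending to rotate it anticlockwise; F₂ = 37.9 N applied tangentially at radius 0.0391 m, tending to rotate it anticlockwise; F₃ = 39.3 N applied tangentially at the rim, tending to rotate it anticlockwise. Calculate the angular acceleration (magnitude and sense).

I = ½MR² = (1/2)(4.58)(0.103)² = 0.02429 kg·m².
Taking anticlockwise as positive: τ₁ = +(6.92)(0.103) = +0.7128 N·m; τ₂ = +(37.9)(0.0391) = +1.482 N·m; τ₃ = +(39.3)(0.103) = +4.048 N·m.
Net torque τ = 6.243 N·m.
α = τ/I = 6.243/0.02429 = 257.0 rad/s².

α ≈ 257 rad/s², anticlockwise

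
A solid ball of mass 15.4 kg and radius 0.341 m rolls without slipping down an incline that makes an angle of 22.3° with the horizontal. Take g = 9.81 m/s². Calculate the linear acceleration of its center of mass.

a ≈ 2.66 m/s²

Translation along the incline: Mg sinθ − f = Ma.
Rotation about the center: fR = Iα with I = (2/5)MR². No-slip gives a = αR, so f = (I/R²)a = (2/5)M a.
Substituting: Mg sinθ = (1 + 0.4000)Ma, so a = g sinθ/(1 + 0.4000) = (9.81) sin 22.3° / 1.400 = 2.659 m/s².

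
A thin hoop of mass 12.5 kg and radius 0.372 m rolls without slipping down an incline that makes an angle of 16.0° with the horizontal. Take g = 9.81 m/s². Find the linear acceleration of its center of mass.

Translation along the incline: Mg sinθ − f = Ma.
Rotation about the center: fR = Iα with I = MR². No-slip gives a = αR, so f = (I/R²)a = M a.
Substituting: Mg sinθ = (1 + 1.000)Ma, so a = g sinθ/(1 + 1.000) = (9.81) sin 16.0° / 2.000 = 1.352 m/s².

a ≈ 1.35 m/s²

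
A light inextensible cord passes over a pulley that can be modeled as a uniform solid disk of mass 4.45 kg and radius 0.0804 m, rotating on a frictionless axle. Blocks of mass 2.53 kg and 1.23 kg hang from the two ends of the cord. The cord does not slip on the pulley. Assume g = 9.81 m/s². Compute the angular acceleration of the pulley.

α ≈ 26.5 rad/s²

I = ½MR² = (1/2)(4.45)(0.0804)² = 0.01438 kg·m².
Heavier block: m₁g − T₁ = m₁a. Lighter block: T₂ − m₂g = m₂a.
Pulley: (T₁ − T₂)R = Iα = I(a/R), so T₁ − T₂ = (I/R²)a = (1/2)M_p a = 2.225·a.
Adding the three: (m₁ − m₂)g = (m₁ + m₂ + 2.225)a, so a = (2.53 − 1.23)(9.81)/(2.53 + 1.23 + 2.225) = 2.131 m/s².
α = a/R = 2.131/0.0804 = 26.50 rad/s².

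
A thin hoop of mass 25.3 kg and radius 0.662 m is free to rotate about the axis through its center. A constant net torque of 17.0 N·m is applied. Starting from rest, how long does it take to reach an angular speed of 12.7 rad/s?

I = MR² = (25.3)(0.662)² = 11.09 kg·m².
α = τ/I = 17.0/11.09 = 1.533 rad/s².
ω = αt ⇒ t = ω/α = 12.7/1.533 = 8.283 s.

t ≈ 8.28 s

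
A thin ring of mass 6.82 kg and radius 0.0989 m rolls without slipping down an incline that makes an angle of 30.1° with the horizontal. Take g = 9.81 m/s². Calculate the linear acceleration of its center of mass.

a ≈ 2.46 m/s²

Translation along the incline: Mg sinθ − f = Ma.
Rotation about the center: fR = Iα with I = MR². No-slip gives a = αR, so f = (I/R²)a = M a.
Substituting: Mg sinθ = (1 + 1.000)Ma, so a = g sinθ/(1 + 1.000) = (9.81) sin 30.1° / 2.000 = 2.460 m/s².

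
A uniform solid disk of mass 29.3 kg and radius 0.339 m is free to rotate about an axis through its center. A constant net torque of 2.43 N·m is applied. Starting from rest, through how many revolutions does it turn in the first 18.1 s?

I = ½MR² = (1/2)(29.3)(0.339)² = 1.684 kg·m².
α = τ/I = 2.43/1.684 = 1.443 rad/s².
θ = ½αt² = ½(1.443)(18.1)² = 236.4 rad.
Revolutions = θ/(2π) = 37.63.

≈ 37.6 revolutions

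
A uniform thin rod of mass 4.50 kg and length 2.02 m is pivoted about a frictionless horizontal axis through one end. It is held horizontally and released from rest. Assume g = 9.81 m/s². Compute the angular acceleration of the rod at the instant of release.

About the pivot, I = (1/3)ML² = (1/3)(4.50)(2.02)² = 6.121 kg·m².
The weight acts at the center, a distance L/2 = 1.010 m from the pivot; τ = Mg(L/2) = 44.59 N·m.
α = τ/I = 44.59/6.121 = 7.285 rad/s².
(Equivalently α = (3g/(2L)) = 7.285 rad/s².)

α ≈ 7.28 rad/s²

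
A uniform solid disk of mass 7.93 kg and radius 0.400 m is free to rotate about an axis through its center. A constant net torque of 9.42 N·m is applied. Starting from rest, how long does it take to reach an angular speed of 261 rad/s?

t ≈ 17.6 s

I = ½MR² = (1/2)(7.93)(0.400)² = 0.6344 kg·m².
α = τ/I = 9.42/0.6344 = 14.85 rad/s².
ω = αt ⇒ t = ω/α = 261/14.85 = 17.58 s.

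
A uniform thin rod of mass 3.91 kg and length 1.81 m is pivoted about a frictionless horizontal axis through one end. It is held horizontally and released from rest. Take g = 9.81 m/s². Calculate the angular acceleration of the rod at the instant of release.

α ≈ 8.13 rad/s²

About the pivot, I = (1/3)ML² = (1/3)(3.91)(1.81)² = 4.270 kg·m².
The weight acts at the center, a distance L/2 = 0.9050 m from the pivot; τ = Mg(L/2) = 34.71 N·m.
α = τ/I = 34.71/4.270 = 8.130 rad/s².
(Equivalently α = (3g/(2L)) = 8.130 rad/s².)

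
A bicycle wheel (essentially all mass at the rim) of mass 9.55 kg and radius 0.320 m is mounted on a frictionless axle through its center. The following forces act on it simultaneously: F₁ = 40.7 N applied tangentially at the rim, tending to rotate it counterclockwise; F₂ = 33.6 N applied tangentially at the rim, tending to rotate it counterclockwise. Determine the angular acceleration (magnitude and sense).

I = MR² = (9.55)(0.320)² = 0.9779 kg·m².
Taking counterclockwise as positive: τ₁ = +(40.7)(0.320) = +13.02 N·m; τ₂ = +(33.6)(0.320) = +10.75 N·m.
Net torque τ = 23.78 N·m.
α = τ/I = 23.78/0.9779 = 24.31 rad/s².

α ≈ 24.3 rad/s², counterclockwise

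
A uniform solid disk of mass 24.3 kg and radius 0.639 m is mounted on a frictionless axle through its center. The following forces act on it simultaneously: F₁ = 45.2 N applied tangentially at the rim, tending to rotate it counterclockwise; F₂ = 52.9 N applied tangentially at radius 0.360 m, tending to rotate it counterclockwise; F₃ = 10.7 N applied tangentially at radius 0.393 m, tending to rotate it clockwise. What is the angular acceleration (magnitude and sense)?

α ≈ 8.81 rad/s², counterclockwise

I = ½MR² = (1/2)(24.3)(0.639)² = 4.961 kg·m².
Taking counterclockwise as positive: τ₁ = +(45.2)(0.639) = +28.88 N·m; τ₂ = +(52.9)(0.360) = +19.04 N·m; τ₃ = −(10.7)(0.393) = −4.205 N·m.
Net torque τ = 43.72 N·m.
α = τ/I = 43.72/4.961 = 8.813 rad/s².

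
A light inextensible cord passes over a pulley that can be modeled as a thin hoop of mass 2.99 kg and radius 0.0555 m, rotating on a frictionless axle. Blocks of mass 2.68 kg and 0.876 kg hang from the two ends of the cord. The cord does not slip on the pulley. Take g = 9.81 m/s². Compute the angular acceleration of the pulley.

α ≈ 48.7 rad/s²

I = MR² = (2.99)(0.0555)² = 0.009210 kg·m².
Heavier block: m₁g − T₁ = m₁a. Lighter block: T₂ − m₂g = m₂a.
Pulley: (T₁ − T₂)R = Iα = I(a/R), so T₁ − T₂ = (I/R²)a = 1·M_p a = 2.990·a.
Adding the three: (m₁ − m₂)g = (m₁ + m₂ + 2.990)a, so a = (2.68 − 0.876)(9.81)/(2.68 + 0.876 + 2.990) = 2.704 m/s².
α = a/R = 2.704/0.0555 = 48.71 rad/s².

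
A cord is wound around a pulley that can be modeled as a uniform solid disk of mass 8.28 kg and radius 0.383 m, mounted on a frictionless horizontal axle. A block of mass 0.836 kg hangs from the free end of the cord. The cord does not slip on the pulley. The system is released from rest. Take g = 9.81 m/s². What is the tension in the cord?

I = ½MR² = (1/2)(8.28)(0.383)² = 0.6073 kg·m².
Block: mg − T = ma. Pulley: TR = Iα. No-slip: a = αR, so T = (I/R²)a = 4.140·a.
Then mg = (m + 4.140)a, so a = (0.836)(9.81)/(0.836 + 4.140) = 1.648 m/s².
T = 4.140·a = 6.823 N.

T ≈ 6.82 N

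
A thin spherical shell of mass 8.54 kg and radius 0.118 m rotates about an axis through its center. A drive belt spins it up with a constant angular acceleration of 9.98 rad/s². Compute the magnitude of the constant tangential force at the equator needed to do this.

F ≈ 6.70 N

I = (2/3)MR² = (2/3)(8.54)(0.118)² = 0.07927 kg·m².
The required torque is τ = Iα = (0.07927)(9.980) = 0.7912 N·m.
A tangential force at the equator gives τ = FR, so F = τ/R = 0.7912/0.118 = 6.705 N.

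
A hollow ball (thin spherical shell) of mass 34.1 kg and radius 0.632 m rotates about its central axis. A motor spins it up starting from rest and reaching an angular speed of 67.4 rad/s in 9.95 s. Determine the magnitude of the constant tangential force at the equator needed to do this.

F ≈ 97.3 N

I = (2/3)MR² = (2/3)(34.1)(0.632)² = 9.080 kg·m².
α = Δω/Δt = (67.4 − 0)/9.95 = 6.774 rad/s².
The required torque is τ = Iα = (9.080)(6.774) = 61.51 N·m.
A tangential force at the equator gives τ = FR, so F = τ/R = 61.51/0.632 = 97.32 N.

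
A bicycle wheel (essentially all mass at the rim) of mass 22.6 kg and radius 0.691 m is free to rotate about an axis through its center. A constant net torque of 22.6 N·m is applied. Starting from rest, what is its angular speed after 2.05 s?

I = MR² = (22.6)(0.691)² = 10.79 kg·m².
α = τ/I = 22.6/10.79 = 2.094 rad/s².
ω = ω₀ + αt = 0 + (2.094)(2.05) = 4.293 rad/s.

ω ≈ 4.29 rad/s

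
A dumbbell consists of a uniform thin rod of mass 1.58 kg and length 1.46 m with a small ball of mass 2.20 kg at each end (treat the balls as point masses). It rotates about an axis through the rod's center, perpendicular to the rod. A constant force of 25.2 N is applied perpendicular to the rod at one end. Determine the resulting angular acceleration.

α ≈ 7.01 rad/s²

I_rod = (1/12)ML² = (1/12)(1.58)(1.46)² = 0.2807 kg·m².
I_balls = 2·m·(L/2)² = 2(2.20)(0.7300)² = 2.345 kg·m².
Total I = 2.625 kg·m².
τ = F·(L/2) = (25.2)(0.730) = 18.40 N·m.
α = τ/I = 18.40/2.625 = 7.007 rad/s².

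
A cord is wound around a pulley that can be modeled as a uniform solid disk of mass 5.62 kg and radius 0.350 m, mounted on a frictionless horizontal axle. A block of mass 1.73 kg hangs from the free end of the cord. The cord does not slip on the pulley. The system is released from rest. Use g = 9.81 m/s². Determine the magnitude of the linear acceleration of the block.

I = ½MR² = (1/2)(5.62)(0.350)² = 0.3442 kg·m².
Block: mg − T = ma. Pulley: TR = Iα. No-slip: a = αR, so T = (I/R²)a = 2.810·a.
Then mg = (m + 2.810)a, so a = (1.73)(9.81)/(1.73 + 2.810) = 3.738 m/s².

a ≈ 3.74 m/s²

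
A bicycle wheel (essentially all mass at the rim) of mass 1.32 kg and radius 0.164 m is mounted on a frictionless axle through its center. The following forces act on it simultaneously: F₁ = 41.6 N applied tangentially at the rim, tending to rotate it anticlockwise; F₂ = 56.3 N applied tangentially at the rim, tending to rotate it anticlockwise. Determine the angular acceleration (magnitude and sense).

I = MR² = (1.32)(0.164)² = 0.03550 kg·m².
Taking anticlockwise as positive: τ₁ = +(41.6)(0.164) = +6.822 N·m; τ₂ = +(56.3)(0.164) = +9.233 N·m.
Net torque τ = 16.06 N·m.
α = τ/I = 16.06/0.03550 = 452.2 rad/s².

α ≈ 452 rad/s², anticlockwise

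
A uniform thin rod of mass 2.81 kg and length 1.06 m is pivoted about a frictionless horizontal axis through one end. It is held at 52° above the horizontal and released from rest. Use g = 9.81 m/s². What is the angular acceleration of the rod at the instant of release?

α ≈ 8.55 rad/s²

About the pivot, I = (1/3)ML² = (1/3)(2.81)(1.06)² = 1.052 kg·m².
The weight acts at the center, a distance L/2 = 0.5300 m from the pivot; τ = Mg(L/2) cos 52° = 8.995 N·m.
α = τ/I = 8.995/1.052 = 8.547 rad/s².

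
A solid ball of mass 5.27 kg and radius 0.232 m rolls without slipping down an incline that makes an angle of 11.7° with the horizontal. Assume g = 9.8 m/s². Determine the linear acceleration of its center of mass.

a ≈ 1.42 m/s²

Translation along the incline: Mg sinθ − f = Ma.
Rotation about the center: fR = Iα with I = (2/5)MR². No-slip gives a = αR, so f = (I/R²)a = (2/5)M a.
Substituting: Mg sinθ = (1 + 0.4000)Ma, so a = g sinθ/(1 + 0.4000) = (9.8) sin 11.7° / 1.400 = 1.420 m/s².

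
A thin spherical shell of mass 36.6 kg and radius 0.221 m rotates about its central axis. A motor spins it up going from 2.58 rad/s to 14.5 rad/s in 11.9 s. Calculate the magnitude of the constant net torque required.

I = (2/3)MR² = (2/3)(36.6)(0.221)² = 1.192 kg·m².
α = Δω/Δt = (14.5 − 2.58)/11.9 = 1.002 rad/s².
τ = Iα = (1.192)(1.002) = 1.194 N·m.

τ ≈ 1.19 N·m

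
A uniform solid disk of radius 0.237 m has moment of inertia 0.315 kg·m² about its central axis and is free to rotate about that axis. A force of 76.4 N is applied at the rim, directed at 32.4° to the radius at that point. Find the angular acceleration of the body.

Only the tangential component produces torque: τ = F R sinθ = (76.4)(0.237) sin 32.4° = 9.702 N·m.
From τ = Iα: α = 9.702/0.3150 = 30.80 rad/s².

α ≈ 30.8 rad/s²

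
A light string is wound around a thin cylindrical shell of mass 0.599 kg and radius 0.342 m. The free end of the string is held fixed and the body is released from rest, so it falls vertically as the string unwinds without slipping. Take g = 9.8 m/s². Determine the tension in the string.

Translation: Mg − T = Ma. Rotation about the center: TR = Iα with I = MR².
With a = αR: T = (I/R²)a = M a, so Mg = (1 + 1.000)Ma.
a = g/(1 + 1.000) = 9.8/2.000 = 4.900 m/s².
T = 1.000·M·a = (1.000)(0.599)(4.900) = 2.935 N.

T ≈ 2.94 N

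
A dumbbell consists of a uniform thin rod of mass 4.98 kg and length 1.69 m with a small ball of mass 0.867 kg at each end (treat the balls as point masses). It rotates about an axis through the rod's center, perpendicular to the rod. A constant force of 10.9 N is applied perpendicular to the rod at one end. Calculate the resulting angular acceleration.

α ≈ 3.80 rad/s²

I_rod = (1/12)ML² = (1/12)(4.98)(1.69)² = 1.185 kg·m².
I_balls = 2·m·(L/2)² = 2(0.867)(0.8450)² = 1.238 kg·m².
Total I = 2.423 kg·m².
τ = F·(L/2) = (10.9)(0.845) = 9.210 N·m.
α = τ/I = 9.210/2.423 = 3.801 rad/s².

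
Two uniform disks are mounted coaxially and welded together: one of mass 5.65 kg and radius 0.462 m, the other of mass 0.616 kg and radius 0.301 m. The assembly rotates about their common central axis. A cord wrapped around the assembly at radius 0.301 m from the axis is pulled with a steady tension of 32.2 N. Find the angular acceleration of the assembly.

α ≈ 15.4 rad/s²

I = ½M₁R₁² + ½M₂R₂² = ½(5.65)(0.462)² + ½(0.616)(0.301)² = 0.6309 kg·m².
τ = F r = (32.2)(0.301) = 9.692 N·m.
α = τ/I = 9.692/0.6309 = 15.36 rad/s².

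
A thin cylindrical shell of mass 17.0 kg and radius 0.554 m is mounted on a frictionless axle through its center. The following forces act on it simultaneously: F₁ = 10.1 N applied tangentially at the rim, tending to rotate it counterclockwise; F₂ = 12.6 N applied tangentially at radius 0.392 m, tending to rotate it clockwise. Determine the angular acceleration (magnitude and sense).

I = MR² = (17.0)(0.554)² = 5.218 kg·m².
Taking counterclockwise as positive: τ₁ = +(10.1)(0.554) = +5.595 N·m; τ₂ = −(12.6)(0.392) = −4.939 N·m.
Net torque τ = 0.6562 N·m.
α = τ/I = 0.6562/5.218 = 0.1258 rad/s².

α ≈ 0.126 rad/s², counterclockwise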